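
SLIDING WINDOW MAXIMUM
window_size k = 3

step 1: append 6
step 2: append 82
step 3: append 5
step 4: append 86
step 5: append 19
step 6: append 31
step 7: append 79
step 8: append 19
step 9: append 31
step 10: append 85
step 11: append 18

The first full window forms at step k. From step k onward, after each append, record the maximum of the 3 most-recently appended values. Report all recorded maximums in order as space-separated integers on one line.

step 1: append 6 -> window=[6] (not full yet)
step 2: append 82 -> window=[6, 82] (not full yet)
step 3: append 5 -> window=[6, 82, 5] -> max=82
step 4: append 86 -> window=[82, 5, 86] -> max=86
step 5: append 19 -> window=[5, 86, 19] -> max=86
step 6: append 31 -> window=[86, 19, 31] -> max=86
step 7: append 79 -> window=[19, 31, 79] -> max=79
step 8: append 19 -> window=[31, 79, 19] -> max=79
step 9: append 31 -> window=[79, 19, 31] -> max=79
step 10: append 85 -> window=[19, 31, 85] -> max=85
step 11: append 18 -> window=[31, 85, 18] -> max=85

Answer: 82 86 86 86 79 79 79 85 85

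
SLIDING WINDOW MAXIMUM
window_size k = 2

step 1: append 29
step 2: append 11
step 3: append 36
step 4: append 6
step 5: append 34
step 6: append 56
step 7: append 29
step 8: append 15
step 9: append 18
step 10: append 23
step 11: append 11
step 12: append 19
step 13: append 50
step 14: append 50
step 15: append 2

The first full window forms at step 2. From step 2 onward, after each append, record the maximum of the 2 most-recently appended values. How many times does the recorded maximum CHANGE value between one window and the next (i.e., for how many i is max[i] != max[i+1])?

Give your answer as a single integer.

Answer: 8

Derivation:
step 1: append 29 -> window=[29] (not full yet)
step 2: append 11 -> window=[29, 11] -> max=29
step 3: append 36 -> window=[11, 36] -> max=36
step 4: append 6 -> window=[36, 6] -> max=36
step 5: append 34 -> window=[6, 34] -> max=34
step 6: append 56 -> window=[34, 56] -> max=56
step 7: append 29 -> window=[56, 29] -> max=56
step 8: append 15 -> window=[29, 15] -> max=29
step 9: append 18 -> window=[15, 18] -> max=18
step 10: append 23 -> window=[18, 23] -> max=23
step 11: append 11 -> window=[23, 11] -> max=23
step 12: append 19 -> window=[11, 19] -> max=19
step 13: append 50 -> window=[19, 50] -> max=50
step 14: append 50 -> window=[50, 50] -> max=50
step 15: append 2 -> window=[50, 2] -> max=50
Recorded maximums: 29 36 36 34 56 56 29 18 23 23 19 50 50 50
Changes between consecutive maximums: 8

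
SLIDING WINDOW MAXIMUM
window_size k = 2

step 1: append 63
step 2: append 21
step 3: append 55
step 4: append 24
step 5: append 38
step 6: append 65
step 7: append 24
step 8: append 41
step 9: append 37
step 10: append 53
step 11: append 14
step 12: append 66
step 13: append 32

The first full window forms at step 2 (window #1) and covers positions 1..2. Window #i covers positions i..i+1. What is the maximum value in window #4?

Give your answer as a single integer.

step 1: append 63 -> window=[63] (not full yet)
step 2: append 21 -> window=[63, 21] -> max=63
step 3: append 55 -> window=[21, 55] -> max=55
step 4: append 24 -> window=[55, 24] -> max=55
step 5: append 38 -> window=[24, 38] -> max=38
Window #4 max = 38

Answer: 38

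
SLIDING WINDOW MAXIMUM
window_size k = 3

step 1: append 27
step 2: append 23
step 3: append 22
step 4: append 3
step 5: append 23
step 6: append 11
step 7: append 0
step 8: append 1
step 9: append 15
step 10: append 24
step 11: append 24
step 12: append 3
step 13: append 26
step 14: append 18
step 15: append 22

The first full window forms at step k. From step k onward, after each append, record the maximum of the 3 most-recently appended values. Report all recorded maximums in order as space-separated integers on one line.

Answer: 27 23 23 23 23 11 15 24 24 24 26 26 26

Derivation:
step 1: append 27 -> window=[27] (not full yet)
step 2: append 23 -> window=[27, 23] (not full yet)
step 3: append 22 -> window=[27, 23, 22] -> max=27
step 4: append 3 -> window=[23, 22, 3] -> max=23
step 5: append 23 -> window=[22, 3, 23] -> max=23
step 6: append 11 -> window=[3, 23, 11] -> max=23
step 7: append 0 -> window=[23, 11, 0] -> max=23
step 8: append 1 -> window=[11, 0, 1] -> max=11
step 9: append 15 -> window=[0, 1, 15] -> max=15
step 10: append 24 -> window=[1, 15, 24] -> max=24
step 11: append 24 -> window=[15, 24, 24] -> max=24
step 12: append 3 -> window=[24, 24, 3] -> max=24
step 13: append 26 -> window=[24, 3, 26] -> max=26
step 14: append 18 -> window=[3, 26, 18] -> max=26
step 15: append 22 -> window=[26, 18, 22] -> max=26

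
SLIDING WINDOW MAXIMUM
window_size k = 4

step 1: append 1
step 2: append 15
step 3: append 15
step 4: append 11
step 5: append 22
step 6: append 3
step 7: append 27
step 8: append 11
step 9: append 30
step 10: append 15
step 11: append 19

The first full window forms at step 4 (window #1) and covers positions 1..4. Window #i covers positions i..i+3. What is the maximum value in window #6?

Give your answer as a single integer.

step 1: append 1 -> window=[1] (not full yet)
step 2: append 15 -> window=[1, 15] (not full yet)
step 3: append 15 -> window=[1, 15, 15] (not full yet)
step 4: append 11 -> window=[1, 15, 15, 11] -> max=15
step 5: append 22 -> window=[15, 15, 11, 22] -> max=22
step 6: append 3 -> window=[15, 11, 22, 3] -> max=22
step 7: append 27 -> window=[11, 22, 3, 27] -> max=27
step 8: append 11 -> window=[22, 3, 27, 11] -> max=27
step 9: append 30 -> window=[3, 27, 11, 30] -> max=30
Window #6 max = 30

Answer: 30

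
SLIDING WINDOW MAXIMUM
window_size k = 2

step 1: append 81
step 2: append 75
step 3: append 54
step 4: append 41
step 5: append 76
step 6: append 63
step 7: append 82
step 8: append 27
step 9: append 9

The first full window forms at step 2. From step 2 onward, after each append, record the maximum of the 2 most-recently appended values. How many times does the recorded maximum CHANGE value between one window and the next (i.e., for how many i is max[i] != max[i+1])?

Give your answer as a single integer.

Answer: 5

Derivation:
step 1: append 81 -> window=[81] (not full yet)
step 2: append 75 -> window=[81, 75] -> max=81
step 3: append 54 -> window=[75, 54] -> max=75
step 4: append 41 -> window=[54, 41] -> max=54
step 5: append 76 -> window=[41, 76] -> max=76
step 6: append 63 -> window=[76, 63] -> max=76
step 7: append 82 -> window=[63, 82] -> max=82
step 8: append 27 -> window=[82, 27] -> max=82
step 9: append 9 -> window=[27, 9] -> max=27
Recorded maximums: 81 75 54 76 76 82 82 27
Changes between consecutive maximums: 5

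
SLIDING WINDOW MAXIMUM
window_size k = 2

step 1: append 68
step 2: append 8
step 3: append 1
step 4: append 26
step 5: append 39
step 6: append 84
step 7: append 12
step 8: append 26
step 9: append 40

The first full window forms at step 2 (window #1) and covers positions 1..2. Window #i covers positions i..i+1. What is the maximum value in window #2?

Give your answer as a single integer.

step 1: append 68 -> window=[68] (not full yet)
step 2: append 8 -> window=[68, 8] -> max=68
step 3: append 1 -> window=[8, 1] -> max=8
Window #2 max = 8

Answer: 8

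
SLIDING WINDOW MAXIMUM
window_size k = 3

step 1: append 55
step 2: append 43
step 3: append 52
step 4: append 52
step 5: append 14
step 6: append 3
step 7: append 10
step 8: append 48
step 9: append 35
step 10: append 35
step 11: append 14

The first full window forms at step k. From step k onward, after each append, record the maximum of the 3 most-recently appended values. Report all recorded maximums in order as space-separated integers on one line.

step 1: append 55 -> window=[55] (not full yet)
step 2: append 43 -> window=[55, 43] (not full yet)
step 3: append 52 -> window=[55, 43, 52] -> max=55
step 4: append 52 -> window=[43, 52, 52] -> max=52
step 5: append 14 -> window=[52, 52, 14] -> max=52
step 6: append 3 -> window=[52, 14, 3] -> max=52
step 7: append 10 -> window=[14, 3, 10] -> max=14
step 8: append 48 -> window=[3, 10, 48] -> max=48
step 9: append 35 -> window=[10, 48, 35] -> max=48
step 10: append 35 -> window=[48, 35, 35] -> max=48
step 11: append 14 -> window=[35, 35, 14] -> max=35

Answer: 55 52 52 52 14 48 48 48 35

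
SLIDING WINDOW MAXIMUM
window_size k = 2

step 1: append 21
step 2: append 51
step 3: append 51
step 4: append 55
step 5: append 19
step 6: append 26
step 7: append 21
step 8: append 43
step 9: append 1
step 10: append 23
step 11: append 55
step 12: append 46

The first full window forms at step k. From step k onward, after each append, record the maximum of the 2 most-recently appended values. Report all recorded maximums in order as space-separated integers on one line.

Answer: 51 51 55 55 26 26 43 43 23 55 55

Derivation:
step 1: append 21 -> window=[21] (not full yet)
step 2: append 51 -> window=[21, 51] -> max=51
step 3: append 51 -> window=[51, 51] -> max=51
step 4: append 55 -> window=[51, 55] -> max=55
step 5: append 19 -> window=[55, 19] -> max=55
step 6: append 26 -> window=[19, 26] -> max=26
step 7: append 21 -> window=[26, 21] -> max=26
step 8: append 43 -> window=[21, 43] -> max=43
step 9: append 1 -> window=[43, 1] -> max=43
step 10: append 23 -> window=[1, 23] -> max=23
step 11: append 55 -> window=[23, 55] -> max=55
step 12: append 46 -> window=[55, 46] -> max=55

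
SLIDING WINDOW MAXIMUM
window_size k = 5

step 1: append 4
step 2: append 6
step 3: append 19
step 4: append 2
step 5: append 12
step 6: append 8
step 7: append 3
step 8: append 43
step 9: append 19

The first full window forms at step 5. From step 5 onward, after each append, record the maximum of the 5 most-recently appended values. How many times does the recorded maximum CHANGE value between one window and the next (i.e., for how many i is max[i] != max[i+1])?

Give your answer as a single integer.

Answer: 1

Derivation:
step 1: append 4 -> window=[4] (not full yet)
step 2: append 6 -> window=[4, 6] (not full yet)
step 3: append 19 -> window=[4, 6, 19] (not full yet)
step 4: append 2 -> window=[4, 6, 19, 2] (not full yet)
step 5: append 12 -> window=[4, 6, 19, 2, 12] -> max=19
step 6: append 8 -> window=[6, 19, 2, 12, 8] -> max=19
step 7: append 3 -> window=[19, 2, 12, 8, 3] -> max=19
step 8: append 43 -> window=[2, 12, 8, 3, 43] -> max=43
step 9: append 19 -> window=[12, 8, 3, 43, 19] -> max=43
Recorded maximums: 19 19 19 43 43
Changes between consecutive maximums: 1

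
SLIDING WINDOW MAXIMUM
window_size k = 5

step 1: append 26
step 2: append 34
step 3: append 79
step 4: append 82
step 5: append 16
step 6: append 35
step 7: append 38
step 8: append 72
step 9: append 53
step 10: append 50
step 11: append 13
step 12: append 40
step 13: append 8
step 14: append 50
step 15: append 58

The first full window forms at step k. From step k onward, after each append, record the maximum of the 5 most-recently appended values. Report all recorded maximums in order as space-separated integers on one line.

Answer: 82 82 82 82 72 72 72 72 53 50 58

Derivation:
step 1: append 26 -> window=[26] (not full yet)
step 2: append 34 -> window=[26, 34] (not full yet)
step 3: append 79 -> window=[26, 34, 79] (not full yet)
step 4: append 82 -> window=[26, 34, 79, 82] (not full yet)
step 5: append 16 -> window=[26, 34, 79, 82, 16] -> max=82
step 6: append 35 -> window=[34, 79, 82, 16, 35] -> max=82
step 7: append 38 -> window=[79, 82, 16, 35, 38] -> max=82
step 8: append 72 -> window=[82, 16, 35, 38, 72] -> max=82
step 9: append 53 -> window=[16, 35, 38, 72, 53] -> max=72
step 10: append 50 -> window=[35, 38, 72, 53, 50] -> max=72
step 11: append 13 -> window=[38, 72, 53, 50, 13] -> max=72
step 12: append 40 -> window=[72, 53, 50, 13, 40] -> max=72
step 13: append 8 -> window=[53, 50, 13, 40, 8] -> max=53
step 14: append 50 -> window=[50, 13, 40, 8, 50] -> max=50
step 15: append 58 -> window=[13, 40, 8, 50, 58] -> max=58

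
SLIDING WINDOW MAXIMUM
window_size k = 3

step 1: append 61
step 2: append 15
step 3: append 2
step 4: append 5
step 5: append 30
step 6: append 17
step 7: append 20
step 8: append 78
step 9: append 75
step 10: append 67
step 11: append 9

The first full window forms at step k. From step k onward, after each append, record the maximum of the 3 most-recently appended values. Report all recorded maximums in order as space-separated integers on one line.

Answer: 61 15 30 30 30 78 78 78 75

Derivation:
step 1: append 61 -> window=[61] (not full yet)
step 2: append 15 -> window=[61, 15] (not full yet)
step 3: append 2 -> window=[61, 15, 2] -> max=61
step 4: append 5 -> window=[15, 2, 5] -> max=15
step 5: append 30 -> window=[2, 5, 30] -> max=30
step 6: append 17 -> window=[5, 30, 17] -> max=30
step 7: append 20 -> window=[30, 17, 20] -> max=30
step 8: append 78 -> window=[17, 20, 78] -> max=78
step 9: append 75 -> window=[20, 78, 75] -> max=78
step 10: append 67 -> window=[78, 75, 67] -> max=78
step 11: append 9 -> window=[75, 67, 9] -> max=75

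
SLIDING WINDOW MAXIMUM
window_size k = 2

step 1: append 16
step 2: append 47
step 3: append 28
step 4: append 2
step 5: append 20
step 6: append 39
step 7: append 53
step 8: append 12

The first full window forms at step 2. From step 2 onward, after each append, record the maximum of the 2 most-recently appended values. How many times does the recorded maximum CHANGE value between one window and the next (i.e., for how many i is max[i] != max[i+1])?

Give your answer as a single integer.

Answer: 4

Derivation:
step 1: append 16 -> window=[16] (not full yet)
step 2: append 47 -> window=[16, 47] -> max=47
step 3: append 28 -> window=[47, 28] -> max=47
step 4: append 2 -> window=[28, 2] -> max=28
step 5: append 20 -> window=[2, 20] -> max=20
step 6: append 39 -> window=[20, 39] -> max=39
step 7: append 53 -> window=[39, 53] -> max=53
step 8: append 12 -> window=[53, 12] -> max=53
Recorded maximums: 47 47 28 20 39 53 53
Changes between consecutive maximums: 4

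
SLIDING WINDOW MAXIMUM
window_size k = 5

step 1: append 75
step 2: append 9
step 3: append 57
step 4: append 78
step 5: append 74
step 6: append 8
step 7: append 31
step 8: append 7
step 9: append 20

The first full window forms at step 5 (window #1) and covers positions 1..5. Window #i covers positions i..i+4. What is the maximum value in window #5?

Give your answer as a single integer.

Answer: 74

Derivation:
step 1: append 75 -> window=[75] (not full yet)
step 2: append 9 -> window=[75, 9] (not full yet)
step 3: append 57 -> window=[75, 9, 57] (not full yet)
step 4: append 78 -> window=[75, 9, 57, 78] (not full yet)
step 5: append 74 -> window=[75, 9, 57, 78, 74] -> max=78
step 6: append 8 -> window=[9, 57, 78, 74, 8] -> max=78
step 7: append 31 -> window=[57, 78, 74, 8, 31] -> max=78
step 8: append 7 -> window=[78, 74, 8, 31, 7] -> max=78
step 9: append 20 -> window=[74, 8, 31, 7, 20] -> max=74
Window #5 max = 74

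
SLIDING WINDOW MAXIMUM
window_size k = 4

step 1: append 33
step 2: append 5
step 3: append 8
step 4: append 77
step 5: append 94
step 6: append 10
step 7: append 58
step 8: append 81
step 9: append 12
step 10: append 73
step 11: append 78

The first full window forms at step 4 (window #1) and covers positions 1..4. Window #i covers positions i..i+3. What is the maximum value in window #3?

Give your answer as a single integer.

step 1: append 33 -> window=[33] (not full yet)
step 2: append 5 -> window=[33, 5] (not full yet)
step 3: append 8 -> window=[33, 5, 8] (not full yet)
step 4: append 77 -> window=[33, 5, 8, 77] -> max=77
step 5: append 94 -> window=[5, 8, 77, 94] -> max=94
step 6: append 10 -> window=[8, 77, 94, 10] -> max=94
Window #3 max = 94

Answer: 94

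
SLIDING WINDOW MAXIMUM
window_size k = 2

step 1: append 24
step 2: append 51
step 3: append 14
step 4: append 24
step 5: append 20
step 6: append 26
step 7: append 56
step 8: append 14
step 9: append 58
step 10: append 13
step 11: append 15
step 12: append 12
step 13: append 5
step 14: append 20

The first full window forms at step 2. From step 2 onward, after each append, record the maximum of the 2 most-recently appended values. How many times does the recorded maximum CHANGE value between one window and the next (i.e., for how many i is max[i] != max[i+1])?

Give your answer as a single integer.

step 1: append 24 -> window=[24] (not full yet)
step 2: append 51 -> window=[24, 51] -> max=51
step 3: append 14 -> window=[51, 14] -> max=51
step 4: append 24 -> window=[14, 24] -> max=24
step 5: append 20 -> window=[24, 20] -> max=24
step 6: append 26 -> window=[20, 26] -> max=26
step 7: append 56 -> window=[26, 56] -> max=56
step 8: append 14 -> window=[56, 14] -> max=56
step 9: append 58 -> window=[14, 58] -> max=58
step 10: append 13 -> window=[58, 13] -> max=58
step 11: append 15 -> window=[13, 15] -> max=15
step 12: append 12 -> window=[15, 12] -> max=15
step 13: append 5 -> window=[12, 5] -> max=12
step 14: append 20 -> window=[5, 20] -> max=20
Recorded maximums: 51 51 24 24 26 56 56 58 58 15 15 12 20
Changes between consecutive maximums: 7

Answer: 7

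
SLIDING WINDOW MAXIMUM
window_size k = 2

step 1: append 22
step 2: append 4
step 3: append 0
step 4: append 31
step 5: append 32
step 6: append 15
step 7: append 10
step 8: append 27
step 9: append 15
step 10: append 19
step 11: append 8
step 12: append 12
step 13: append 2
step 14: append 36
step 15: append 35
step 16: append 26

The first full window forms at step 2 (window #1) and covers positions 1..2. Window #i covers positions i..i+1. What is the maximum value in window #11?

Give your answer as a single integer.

Answer: 12

Derivation:
step 1: append 22 -> window=[22] (not full yet)
step 2: append 4 -> window=[22, 4] -> max=22
step 3: append 0 -> window=[4, 0] -> max=4
step 4: append 31 -> window=[0, 31] -> max=31
step 5: append 32 -> window=[31, 32] -> max=32
step 6: append 15 -> window=[32, 15] -> max=32
step 7: append 10 -> window=[15, 10] -> max=15
step 8: append 27 -> window=[10, 27] -> max=27
step 9: append 15 -> window=[27, 15] -> max=27
step 10: append 19 -> window=[15, 19] -> max=19
step 11: append 8 -> window=[19, 8] -> max=19
step 12: append 12 -> window=[8, 12] -> max=12
Window #11 max = 12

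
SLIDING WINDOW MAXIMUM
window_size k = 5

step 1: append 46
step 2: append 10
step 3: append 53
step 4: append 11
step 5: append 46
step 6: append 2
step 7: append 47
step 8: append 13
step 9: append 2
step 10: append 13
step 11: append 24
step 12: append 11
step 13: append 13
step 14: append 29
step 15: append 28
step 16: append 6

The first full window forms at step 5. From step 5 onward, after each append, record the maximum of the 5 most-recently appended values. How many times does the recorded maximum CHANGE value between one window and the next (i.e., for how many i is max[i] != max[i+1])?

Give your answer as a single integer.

Answer: 3

Derivation:
step 1: append 46 -> window=[46] (not full yet)
step 2: append 10 -> window=[46, 10] (not full yet)
step 3: append 53 -> window=[46, 10, 53] (not full yet)
step 4: append 11 -> window=[46, 10, 53, 11] (not full yet)
step 5: append 46 -> window=[46, 10, 53, 11, 46] -> max=53
step 6: append 2 -> window=[10, 53, 11, 46, 2] -> max=53
step 7: append 47 -> window=[53, 11, 46, 2, 47] -> max=53
step 8: append 13 -> window=[11, 46, 2, 47, 13] -> max=47
step 9: append 2 -> window=[46, 2, 47, 13, 2] -> max=47
step 10: append 13 -> window=[2, 47, 13, 2, 13] -> max=47
step 11: append 24 -> window=[47, 13, 2, 13, 24] -> max=47
step 12: append 11 -> window=[13, 2, 13, 24, 11] -> max=24
step 13: append 13 -> window=[2, 13, 24, 11, 13] -> max=24
step 14: append 29 -> window=[13, 24, 11, 13, 29] -> max=29
step 15: append 28 -> window=[24, 11, 13, 29, 28] -> max=29
step 16: append 6 -> window=[11, 13, 29, 28, 6] -> max=29
Recorded maximums: 53 53 53 47 47 47 47 24 24 29 29 29
Changes between consecutive maximums: 3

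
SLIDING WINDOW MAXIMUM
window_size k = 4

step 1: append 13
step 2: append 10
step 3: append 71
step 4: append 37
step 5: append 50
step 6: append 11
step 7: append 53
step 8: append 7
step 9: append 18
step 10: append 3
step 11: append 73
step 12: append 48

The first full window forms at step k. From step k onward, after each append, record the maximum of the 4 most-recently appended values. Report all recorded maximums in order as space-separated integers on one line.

Answer: 71 71 71 53 53 53 53 73 73

Derivation:
step 1: append 13 -> window=[13] (not full yet)
step 2: append 10 -> window=[13, 10] (not full yet)
step 3: append 71 -> window=[13, 10, 71] (not full yet)
step 4: append 37 -> window=[13, 10, 71, 37] -> max=71
step 5: append 50 -> window=[10, 71, 37, 50] -> max=71
step 6: append 11 -> window=[71, 37, 50, 11] -> max=71
step 7: append 53 -> window=[37, 50, 11, 53] -> max=53
step 8: append 7 -> window=[50, 11, 53, 7] -> max=53
step 9: append 18 -> window=[11, 53, 7, 18] -> max=53
step 10: append 3 -> window=[53, 7, 18, 3] -> max=53
step 11: append 73 -> window=[7, 18, 3, 73] -> max=73
step 12: append 48 -> window=[18, 3, 73, 48] -> max=73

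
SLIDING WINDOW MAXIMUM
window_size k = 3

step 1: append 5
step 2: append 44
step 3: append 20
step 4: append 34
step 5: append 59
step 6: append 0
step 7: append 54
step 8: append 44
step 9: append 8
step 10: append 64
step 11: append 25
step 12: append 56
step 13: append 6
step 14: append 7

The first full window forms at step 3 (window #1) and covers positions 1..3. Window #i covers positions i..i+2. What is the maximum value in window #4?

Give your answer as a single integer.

Answer: 59

Derivation:
step 1: append 5 -> window=[5] (not full yet)
step 2: append 44 -> window=[5, 44] (not full yet)
step 3: append 20 -> window=[5, 44, 20] -> max=44
step 4: append 34 -> window=[44, 20, 34] -> max=44
step 5: append 59 -> window=[20, 34, 59] -> max=59
step 6: append 0 -> window=[34, 59, 0] -> max=59
Window #4 max = 59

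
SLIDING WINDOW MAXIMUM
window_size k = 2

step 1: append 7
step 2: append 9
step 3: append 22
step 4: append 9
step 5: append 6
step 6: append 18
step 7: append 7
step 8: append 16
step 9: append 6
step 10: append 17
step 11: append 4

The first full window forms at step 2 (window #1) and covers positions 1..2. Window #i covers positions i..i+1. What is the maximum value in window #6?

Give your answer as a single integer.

Answer: 18

Derivation:
step 1: append 7 -> window=[7] (not full yet)
step 2: append 9 -> window=[7, 9] -> max=9
step 3: append 22 -> window=[9, 22] -> max=22
step 4: append 9 -> window=[22, 9] -> max=22
step 5: append 6 -> window=[9, 6] -> max=9
step 6: append 18 -> window=[6, 18] -> max=18
step 7: append 7 -> window=[18, 7] -> max=18
Window #6 max = 18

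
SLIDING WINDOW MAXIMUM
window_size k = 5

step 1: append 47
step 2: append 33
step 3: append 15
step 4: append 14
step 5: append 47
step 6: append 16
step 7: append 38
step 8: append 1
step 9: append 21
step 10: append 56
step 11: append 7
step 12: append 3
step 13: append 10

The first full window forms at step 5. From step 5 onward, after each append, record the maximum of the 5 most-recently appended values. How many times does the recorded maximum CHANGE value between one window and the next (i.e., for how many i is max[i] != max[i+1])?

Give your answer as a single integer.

Answer: 1

Derivation:
step 1: append 47 -> window=[47] (not full yet)
step 2: append 33 -> window=[47, 33] (not full yet)
step 3: append 15 -> window=[47, 33, 15] (not full yet)
step 4: append 14 -> window=[47, 33, 15, 14] (not full yet)
step 5: append 47 -> window=[47, 33, 15, 14, 47] -> max=47
step 6: append 16 -> window=[33, 15, 14, 47, 16] -> max=47
step 7: append 38 -> window=[15, 14, 47, 16, 38] -> max=47
step 8: append 1 -> window=[14, 47, 16, 38, 1] -> max=47
step 9: append 21 -> window=[47, 16, 38, 1, 21] -> max=47
step 10: append 56 -> window=[16, 38, 1, 21, 56] -> max=56
step 11: append 7 -> window=[38, 1, 21, 56, 7] -> max=56
step 12: append 3 -> window=[1, 21, 56, 7, 3] -> max=56
step 13: append 10 -> window=[21, 56, 7, 3, 10] -> max=56
Recorded maximums: 47 47 47 47 47 56 56 56 56
Changes between consecutive maximums: 1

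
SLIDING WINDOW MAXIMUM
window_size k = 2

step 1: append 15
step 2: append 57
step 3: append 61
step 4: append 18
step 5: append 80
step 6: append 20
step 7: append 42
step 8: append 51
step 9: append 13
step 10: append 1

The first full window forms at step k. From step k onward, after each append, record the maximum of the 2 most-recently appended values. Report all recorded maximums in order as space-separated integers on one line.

step 1: append 15 -> window=[15] (not full yet)
step 2: append 57 -> window=[15, 57] -> max=57
step 3: append 61 -> window=[57, 61] -> max=61
step 4: append 18 -> window=[61, 18] -> max=61
step 5: append 80 -> window=[18, 80] -> max=80
step 6: append 20 -> window=[80, 20] -> max=80
step 7: append 42 -> window=[20, 42] -> max=42
step 8: append 51 -> window=[42, 51] -> max=51
step 9: append 13 -> window=[51, 13] -> max=51
step 10: append 1 -> window=[13, 1] -> max=13

Answer: 57 61 61 80 80 42 51 51 13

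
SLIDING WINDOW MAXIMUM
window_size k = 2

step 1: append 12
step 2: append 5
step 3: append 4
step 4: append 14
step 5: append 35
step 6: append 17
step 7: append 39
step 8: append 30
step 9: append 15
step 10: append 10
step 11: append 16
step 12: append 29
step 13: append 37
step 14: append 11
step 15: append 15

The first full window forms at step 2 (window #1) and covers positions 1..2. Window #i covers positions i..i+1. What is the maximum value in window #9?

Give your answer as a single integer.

Answer: 15

Derivation:
step 1: append 12 -> window=[12] (not full yet)
step 2: append 5 -> window=[12, 5] -> max=12
step 3: append 4 -> window=[5, 4] -> max=5
step 4: append 14 -> window=[4, 14] -> max=14
step 5: append 35 -> window=[14, 35] -> max=35
step 6: append 17 -> window=[35, 17] -> max=35
step 7: append 39 -> window=[17, 39] -> max=39
step 8: append 30 -> window=[39, 30] -> max=39
step 9: append 15 -> window=[30, 15] -> max=30
step 10: append 10 -> window=[15, 10] -> max=15
Window #9 max = 15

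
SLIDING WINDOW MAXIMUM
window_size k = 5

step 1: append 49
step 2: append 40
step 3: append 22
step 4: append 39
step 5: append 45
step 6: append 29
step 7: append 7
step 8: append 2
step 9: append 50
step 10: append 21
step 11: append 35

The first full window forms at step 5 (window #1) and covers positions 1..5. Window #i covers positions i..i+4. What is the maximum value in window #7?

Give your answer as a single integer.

Answer: 50

Derivation:
step 1: append 49 -> window=[49] (not full yet)
step 2: append 40 -> window=[49, 40] (not full yet)
step 3: append 22 -> window=[49, 40, 22] (not full yet)
step 4: append 39 -> window=[49, 40, 22, 39] (not full yet)
step 5: append 45 -> window=[49, 40, 22, 39, 45] -> max=49
step 6: append 29 -> window=[40, 22, 39, 45, 29] -> max=45
step 7: append 7 -> window=[22, 39, 45, 29, 7] -> max=45
step 8: append 2 -> window=[39, 45, 29, 7, 2] -> max=45
step 9: append 50 -> window=[45, 29, 7, 2, 50] -> max=50
step 10: append 21 -> window=[29, 7, 2, 50, 21] -> max=50
step 11: append 35 -> window=[7, 2, 50, 21, 35] -> max=50
Window #7 max = 50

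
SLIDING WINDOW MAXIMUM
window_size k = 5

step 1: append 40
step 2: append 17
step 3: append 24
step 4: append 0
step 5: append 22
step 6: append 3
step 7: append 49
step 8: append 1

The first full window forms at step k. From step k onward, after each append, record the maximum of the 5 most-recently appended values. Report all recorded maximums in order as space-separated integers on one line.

step 1: append 40 -> window=[40] (not full yet)
step 2: append 17 -> window=[40, 17] (not full yet)
step 3: append 24 -> window=[40, 17, 24] (not full yet)
step 4: append 0 -> window=[40, 17, 24, 0] (not full yet)
step 5: append 22 -> window=[40, 17, 24, 0, 22] -> max=40
step 6: append 3 -> window=[17, 24, 0, 22, 3] -> max=24
step 7: append 49 -> window=[24, 0, 22, 3, 49] -> max=49
step 8: append 1 -> window=[0, 22, 3, 49, 1] -> max=49

Answer: 40 24 49 49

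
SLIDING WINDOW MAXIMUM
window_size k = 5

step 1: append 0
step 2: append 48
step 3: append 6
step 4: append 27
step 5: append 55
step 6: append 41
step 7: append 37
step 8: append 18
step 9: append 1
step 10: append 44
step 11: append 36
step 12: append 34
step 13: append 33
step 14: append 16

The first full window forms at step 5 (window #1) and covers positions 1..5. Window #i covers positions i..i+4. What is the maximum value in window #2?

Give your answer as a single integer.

Answer: 55

Derivation:
step 1: append 0 -> window=[0] (not full yet)
step 2: append 48 -> window=[0, 48] (not full yet)
step 3: append 6 -> window=[0, 48, 6] (not full yet)
step 4: append 27 -> window=[0, 48, 6, 27] (not full yet)
step 5: append 55 -> window=[0, 48, 6, 27, 55] -> max=55
step 6: append 41 -> window=[48, 6, 27, 55, 41] -> max=55
Window #2 max = 55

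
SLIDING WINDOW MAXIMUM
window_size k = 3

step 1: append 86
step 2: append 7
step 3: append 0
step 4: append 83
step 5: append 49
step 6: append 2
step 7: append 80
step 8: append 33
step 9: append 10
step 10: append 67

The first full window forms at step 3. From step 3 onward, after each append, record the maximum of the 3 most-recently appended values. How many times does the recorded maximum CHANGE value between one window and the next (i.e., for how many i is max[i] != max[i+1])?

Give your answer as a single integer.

Answer: 3

Derivation:
step 1: append 86 -> window=[86] (not full yet)
step 2: append 7 -> window=[86, 7] (not full yet)
step 3: append 0 -> window=[86, 7, 0] -> max=86
step 4: append 83 -> window=[7, 0, 83] -> max=83
step 5: append 49 -> window=[0, 83, 49] -> max=83
step 6: append 2 -> window=[83, 49, 2] -> max=83
step 7: append 80 -> window=[49, 2, 80] -> max=80
step 8: append 33 -> window=[2, 80, 33] -> max=80
step 9: append 10 -> window=[80, 33, 10] -> max=80
step 10: append 67 -> window=[33, 10, 67] -> max=67
Recorded maximums: 86 83 83 83 80 80 80 67
Changes between consecutive maximums: 3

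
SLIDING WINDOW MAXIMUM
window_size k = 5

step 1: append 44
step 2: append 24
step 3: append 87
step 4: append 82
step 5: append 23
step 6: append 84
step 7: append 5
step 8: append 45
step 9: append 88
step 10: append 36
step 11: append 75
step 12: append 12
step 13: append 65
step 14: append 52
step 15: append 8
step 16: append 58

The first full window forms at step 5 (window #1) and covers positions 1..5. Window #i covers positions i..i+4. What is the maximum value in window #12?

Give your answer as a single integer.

step 1: append 44 -> window=[44] (not full yet)
step 2: append 24 -> window=[44, 24] (not full yet)
step 3: append 87 -> window=[44, 24, 87] (not full yet)
step 4: append 82 -> window=[44, 24, 87, 82] (not full yet)
step 5: append 23 -> window=[44, 24, 87, 82, 23] -> max=87
step 6: append 84 -> window=[24, 87, 82, 23, 84] -> max=87
step 7: append 5 -> window=[87, 82, 23, 84, 5] -> max=87
step 8: append 45 -> window=[82, 23, 84, 5, 45] -> max=84
step 9: append 88 -> window=[23, 84, 5, 45, 88] -> max=88
step 10: append 36 -> window=[84, 5, 45, 88, 36] -> max=88
step 11: append 75 -> window=[5, 45, 88, 36, 75] -> max=88
step 12: append 12 -> window=[45, 88, 36, 75, 12] -> max=88
step 13: append 65 -> window=[88, 36, 75, 12, 65] -> max=88
step 14: append 52 -> window=[36, 75, 12, 65, 52] -> max=75
step 15: append 8 -> window=[75, 12, 65, 52, 8] -> max=75
step 16: append 58 -> window=[12, 65, 52, 8, 58] -> max=65
Window #12 max = 65

Answer: 65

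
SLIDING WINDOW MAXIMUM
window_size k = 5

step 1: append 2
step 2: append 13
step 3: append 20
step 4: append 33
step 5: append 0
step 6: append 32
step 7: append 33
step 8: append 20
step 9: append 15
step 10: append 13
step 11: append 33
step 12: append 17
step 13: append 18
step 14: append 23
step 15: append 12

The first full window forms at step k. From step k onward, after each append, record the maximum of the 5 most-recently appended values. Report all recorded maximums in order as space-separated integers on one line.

Answer: 33 33 33 33 33 33 33 33 33 33 33

Derivation:
step 1: append 2 -> window=[2] (not full yet)
step 2: append 13 -> window=[2, 13] (not full yet)
step 3: append 20 -> window=[2, 13, 20] (not full yet)
step 4: append 33 -> window=[2, 13, 20, 33] (not full yet)
step 5: append 0 -> window=[2, 13, 20, 33, 0] -> max=33
step 6: append 32 -> window=[13, 20, 33, 0, 32] -> max=33
step 7: append 33 -> window=[20, 33, 0, 32, 33] -> max=33
step 8: append 20 -> window=[33, 0, 32, 33, 20] -> max=33
step 9: append 15 -> window=[0, 32, 33, 20, 15] -> max=33
step 10: append 13 -> window=[32, 33, 20, 15, 13] -> max=33
step 11: append 33 -> window=[33, 20, 15, 13, 33] -> max=33
step 12: append 17 -> window=[20, 15, 13, 33, 17] -> max=33
step 13: append 18 -> window=[15, 13, 33, 17, 18] -> max=33
step 14: append 23 -> window=[13, 33, 17, 18, 23] -> max=33
step 15: append 12 -> window=[33, 17, 18, 23, 12] -> max=33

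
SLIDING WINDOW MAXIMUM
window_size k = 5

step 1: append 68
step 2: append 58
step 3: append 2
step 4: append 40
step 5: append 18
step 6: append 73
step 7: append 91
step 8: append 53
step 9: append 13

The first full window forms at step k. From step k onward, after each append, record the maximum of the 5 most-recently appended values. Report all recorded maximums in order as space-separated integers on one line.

step 1: append 68 -> window=[68] (not full yet)
step 2: append 58 -> window=[68, 58] (not full yet)
step 3: append 2 -> window=[68, 58, 2] (not full yet)
step 4: append 40 -> window=[68, 58, 2, 40] (not full yet)
step 5: append 18 -> window=[68, 58, 2, 40, 18] -> max=68
step 6: append 73 -> window=[58, 2, 40, 18, 73] -> max=73
step 7: append 91 -> window=[2, 40, 18, 73, 91] -> max=91
step 8: append 53 -> window=[40, 18, 73, 91, 53] -> max=91
step 9: append 13 -> window=[18, 73, 91, 53, 13] -> max=91

Answer: 68 73 91 91 91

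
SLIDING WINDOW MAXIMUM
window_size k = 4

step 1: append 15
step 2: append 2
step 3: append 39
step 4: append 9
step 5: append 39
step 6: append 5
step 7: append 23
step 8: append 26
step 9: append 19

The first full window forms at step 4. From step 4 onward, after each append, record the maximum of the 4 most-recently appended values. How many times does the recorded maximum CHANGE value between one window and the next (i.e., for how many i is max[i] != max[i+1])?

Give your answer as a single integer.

Answer: 1

Derivation:
step 1: append 15 -> window=[15] (not full yet)
step 2: append 2 -> window=[15, 2] (not full yet)
step 3: append 39 -> window=[15, 2, 39] (not full yet)
step 4: append 9 -> window=[15, 2, 39, 9] -> max=39
step 5: append 39 -> window=[2, 39, 9, 39] -> max=39
step 6: append 5 -> window=[39, 9, 39, 5] -> max=39
step 7: append 23 -> window=[9, 39, 5, 23] -> max=39
step 8: append 26 -> window=[39, 5, 23, 26] -> max=39
step 9: append 19 -> window=[5, 23, 26, 19] -> max=26
Recorded maximums: 39 39 39 39 39 26
Changes between consecutive maximums: 1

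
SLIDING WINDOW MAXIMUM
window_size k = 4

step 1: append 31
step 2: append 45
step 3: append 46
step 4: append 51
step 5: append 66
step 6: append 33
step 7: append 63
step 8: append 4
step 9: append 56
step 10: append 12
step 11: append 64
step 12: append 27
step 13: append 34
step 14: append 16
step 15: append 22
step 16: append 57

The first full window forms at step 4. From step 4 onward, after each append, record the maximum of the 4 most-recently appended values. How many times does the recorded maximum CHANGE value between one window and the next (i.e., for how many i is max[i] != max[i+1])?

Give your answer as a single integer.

step 1: append 31 -> window=[31] (not full yet)
step 2: append 45 -> window=[31, 45] (not full yet)
step 3: append 46 -> window=[31, 45, 46] (not full yet)
step 4: append 51 -> window=[31, 45, 46, 51] -> max=51
step 5: append 66 -> window=[45, 46, 51, 66] -> max=66
step 6: append 33 -> window=[46, 51, 66, 33] -> max=66
step 7: append 63 -> window=[51, 66, 33, 63] -> max=66
step 8: append 4 -> window=[66, 33, 63, 4] -> max=66
step 9: append 56 -> window=[33, 63, 4, 56] -> max=63
step 10: append 12 -> window=[63, 4, 56, 12] -> max=63
step 11: append 64 -> window=[4, 56, 12, 64] -> max=64
step 12: append 27 -> window=[56, 12, 64, 27] -> max=64
step 13: append 34 -> window=[12, 64, 27, 34] -> max=64
step 14: append 16 -> window=[64, 27, 34, 16] -> max=64
step 15: append 22 -> window=[27, 34, 16, 22] -> max=34
step 16: append 57 -> window=[34, 16, 22, 57] -> max=57
Recorded maximums: 51 66 66 66 66 63 63 64 64 64 64 34 57
Changes between consecutive maximums: 5

Answer: 5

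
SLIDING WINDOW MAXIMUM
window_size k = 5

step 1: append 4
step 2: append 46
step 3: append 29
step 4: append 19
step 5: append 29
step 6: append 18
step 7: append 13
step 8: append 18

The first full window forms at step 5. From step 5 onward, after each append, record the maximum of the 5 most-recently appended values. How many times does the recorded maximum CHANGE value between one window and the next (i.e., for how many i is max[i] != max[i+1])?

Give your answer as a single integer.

Answer: 1

Derivation:
step 1: append 4 -> window=[4] (not full yet)
step 2: append 46 -> window=[4, 46] (not full yet)
step 3: append 29 -> window=[4, 46, 29] (not full yet)
step 4: append 19 -> window=[4, 46, 29, 19] (not full yet)
step 5: append 29 -> window=[4, 46, 29, 19, 29] -> max=46
step 6: append 18 -> window=[46, 29, 19, 29, 18] -> max=46
step 7: append 13 -> window=[29, 19, 29, 18, 13] -> max=29
step 8: append 18 -> window=[19, 29, 18, 13, 18] -> max=29
Recorded maximums: 46 46 29 29
Changes between consecutive maximums: 1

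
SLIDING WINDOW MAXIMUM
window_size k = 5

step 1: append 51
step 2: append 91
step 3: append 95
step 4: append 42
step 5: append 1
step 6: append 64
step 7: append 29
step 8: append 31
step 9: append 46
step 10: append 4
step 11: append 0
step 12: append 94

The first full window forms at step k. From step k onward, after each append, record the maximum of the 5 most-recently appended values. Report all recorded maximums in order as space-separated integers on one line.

step 1: append 51 -> window=[51] (not full yet)
step 2: append 91 -> window=[51, 91] (not full yet)
step 3: append 95 -> window=[51, 91, 95] (not full yet)
step 4: append 42 -> window=[51, 91, 95, 42] (not full yet)
step 5: append 1 -> window=[51, 91, 95, 42, 1] -> max=95
step 6: append 64 -> window=[91, 95, 42, 1, 64] -> max=95
step 7: append 29 -> window=[95, 42, 1, 64, 29] -> max=95
step 8: append 31 -> window=[42, 1, 64, 29, 31] -> max=64
step 9: append 46 -> window=[1, 64, 29, 31, 46] -> max=64
step 10: append 4 -> window=[64, 29, 31, 46, 4] -> max=64
step 11: append 0 -> window=[29, 31, 46, 4, 0] -> max=46
step 12: append 94 -> window=[31, 46, 4, 0, 94] -> max=94

Answer: 95 95 95 64 64 64 46 94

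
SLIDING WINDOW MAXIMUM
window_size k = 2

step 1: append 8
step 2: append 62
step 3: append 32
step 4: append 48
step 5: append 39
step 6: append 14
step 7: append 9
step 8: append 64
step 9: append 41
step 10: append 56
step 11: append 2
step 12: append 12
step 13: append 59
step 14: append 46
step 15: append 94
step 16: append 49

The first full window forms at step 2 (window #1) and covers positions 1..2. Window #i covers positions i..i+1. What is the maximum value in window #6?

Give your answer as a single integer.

step 1: append 8 -> window=[8] (not full yet)
step 2: append 62 -> window=[8, 62] -> max=62
step 3: append 32 -> window=[62, 32] -> max=62
step 4: append 48 -> window=[32, 48] -> max=48
step 5: append 39 -> window=[48, 39] -> max=48
step 6: append 14 -> window=[39, 14] -> max=39
step 7: append 9 -> window=[14, 9] -> max=14
Window #6 max = 14

Answer: 14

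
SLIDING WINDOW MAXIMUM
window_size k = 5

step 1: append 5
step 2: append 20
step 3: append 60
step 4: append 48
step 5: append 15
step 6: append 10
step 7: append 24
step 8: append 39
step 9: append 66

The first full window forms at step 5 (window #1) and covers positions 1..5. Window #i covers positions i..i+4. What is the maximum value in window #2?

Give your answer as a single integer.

step 1: append 5 -> window=[5] (not full yet)
step 2: append 20 -> window=[5, 20] (not full yet)
step 3: append 60 -> window=[5, 20, 60] (not full yet)
step 4: append 48 -> window=[5, 20, 60, 48] (not full yet)
step 5: append 15 -> window=[5, 20, 60, 48, 15] -> max=60
step 6: append 10 -> window=[20, 60, 48, 15, 10] -> max=60
Window #2 max = 60

Answer: 60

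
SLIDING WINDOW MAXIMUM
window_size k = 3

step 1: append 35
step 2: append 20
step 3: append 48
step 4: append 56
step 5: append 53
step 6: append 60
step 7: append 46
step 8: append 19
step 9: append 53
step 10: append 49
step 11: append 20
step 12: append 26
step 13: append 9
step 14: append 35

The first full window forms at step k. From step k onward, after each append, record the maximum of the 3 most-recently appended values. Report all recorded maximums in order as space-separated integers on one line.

Answer: 48 56 56 60 60 60 53 53 53 49 26 35

Derivation:
step 1: append 35 -> window=[35] (not full yet)
step 2: append 20 -> window=[35, 20] (not full yet)
step 3: append 48 -> window=[35, 20, 48] -> max=48
step 4: append 56 -> window=[20, 48, 56] -> max=56
step 5: append 53 -> window=[48, 56, 53] -> max=56
step 6: append 60 -> window=[56, 53, 60] -> max=60
step 7: append 46 -> window=[53, 60, 46] -> max=60
step 8: append 19 -> window=[60, 46, 19] -> max=60
step 9: append 53 -> window=[46, 19, 53] -> max=53
step 10: append 49 -> window=[19, 53, 49] -> max=53
step 11: append 20 -> window=[53, 49, 20] -> max=53
step 12: append 26 -> window=[49, 20, 26] -> max=49
step 13: append 9 -> window=[20, 26, 9] -> max=26
step 14: append 35 -> window=[26, 9, 35] -> max=35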